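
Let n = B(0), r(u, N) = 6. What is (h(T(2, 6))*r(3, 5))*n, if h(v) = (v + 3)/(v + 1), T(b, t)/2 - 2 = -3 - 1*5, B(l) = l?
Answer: 0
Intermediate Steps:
T(b, t) = -12 (T(b, t) = 4 + 2*(-3 - 1*5) = 4 + 2*(-3 - 5) = 4 + 2*(-8) = 4 - 16 = -12)
n = 0
h(v) = (3 + v)/(1 + v)
(h(T(2, 6))*r(3, 5))*n = (((3 - 12)/(1 - 12))*6)*0 = ((-9/(-11))*6)*0 = (-1/11*(-9)*6)*0 = ((9/11)*6)*0 = (54/11)*0 = 0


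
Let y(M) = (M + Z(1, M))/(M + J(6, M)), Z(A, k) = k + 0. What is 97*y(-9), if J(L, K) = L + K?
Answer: 291/2 ≈ 145.50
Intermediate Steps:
Z(A, k) = k
J(L, K) = K + L
y(M) = 2*M/(6 + 2*M) (y(M) = (M + M)/(M + (M + 6)) = (2*M)/(M + (6 + M)) = (2*M)/(6 + 2*M) = 2*M/(6 + 2*M))
97*y(-9) = 97*(-9/(3 - 9)) = 97*(-9/(-6)) = 97*(-9*(-1/6)) = 97*(3/2) = 291/2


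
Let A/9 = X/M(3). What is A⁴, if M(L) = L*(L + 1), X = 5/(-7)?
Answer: 50625/614656 ≈ 0.082363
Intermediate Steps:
X = -5/7 (X = 5*(-⅐) = -5/7 ≈ -0.71429)
M(L) = L*(1 + L)
A = -15/28 (A = 9*(-5*1/(3*(1 + 3))/7) = 9*(-5/(7*(3*4))) = 9*(-5/7/12) = 9*(-5/7*1/12) = 9*(-5/84) = -15/28 ≈ -0.53571)
A⁴ = (-15/28)⁴ = 50625/614656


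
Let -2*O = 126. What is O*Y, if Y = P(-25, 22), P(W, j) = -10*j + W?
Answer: 15435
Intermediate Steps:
O = -63 (O = -½*126 = -63)
P(W, j) = W - 10*j
Y = -245 (Y = -25 - 10*22 = -25 - 220 = -245)
O*Y = -63*(-245) = 15435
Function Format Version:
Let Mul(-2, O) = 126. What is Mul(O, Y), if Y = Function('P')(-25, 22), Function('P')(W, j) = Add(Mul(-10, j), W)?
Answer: 15435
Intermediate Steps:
O = -63 (O = Mul(Rational(-1, 2), 126) = -63)
Function('P')(W, j) = Add(W, Mul(-10, j))
Y = -245 (Y = Add(-25, Mul(-10, 22)) = Add(-25, -220) = -245)
Mul(O, Y) = Mul(-63, -245) = 15435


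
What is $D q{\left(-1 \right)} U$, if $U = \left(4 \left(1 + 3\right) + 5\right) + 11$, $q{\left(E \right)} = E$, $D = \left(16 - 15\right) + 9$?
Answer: $-320$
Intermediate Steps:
$D = 10$ ($D = 1 + 9 = 10$)
$U = 32$ ($U = \left(4 \cdot 4 + 5\right) + 11 = \left(16 + 5\right) + 11 = 21 + 11 = 32$)
$D q{\left(-1 \right)} U = 10 \left(-1\right) 32 = \left(-10\right) 32 = -320$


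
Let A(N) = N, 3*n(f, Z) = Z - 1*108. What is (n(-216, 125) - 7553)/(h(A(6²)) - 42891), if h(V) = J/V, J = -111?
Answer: 90568/514729 ≈ 0.17595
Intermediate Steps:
n(f, Z) = -36 + Z/3 (n(f, Z) = (Z - 1*108)/3 = (Z - 108)/3 = (-108 + Z)/3 = -36 + Z/3)
h(V) = -111/V
(n(-216, 125) - 7553)/(h(A(6²)) - 42891) = ((-36 + (⅓)*125) - 7553)/(-111/(6²) - 42891) = ((-36 + 125/3) - 7553)/(-111/36 - 42891) = (17/3 - 7553)/(-111*1/36 - 42891) = -22642/(3*(-37/12 - 42891)) = -22642/(3*(-514729/12)) = -22642/3*(-12/514729) = 90568/514729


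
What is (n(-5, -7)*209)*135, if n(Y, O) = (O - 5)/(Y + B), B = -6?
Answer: 30780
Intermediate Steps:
n(Y, O) = (-5 + O)/(-6 + Y) (n(Y, O) = (O - 5)/(Y - 6) = (-5 + O)/(-6 + Y))
(n(-5, -7)*209)*135 = (((-5 - 7)/(-6 - 5))*209)*135 = ((-12/(-11))*209)*135 = (-1/11*(-12)*209)*135 = ((12/11)*209)*135 = 228*135 = 30780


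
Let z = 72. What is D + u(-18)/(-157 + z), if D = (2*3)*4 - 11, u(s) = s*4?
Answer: 1177/85 ≈ 13.847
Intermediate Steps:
u(s) = 4*s
D = 13 (D = 6*4 - 11 = 24 - 11 = 13)
D + u(-18)/(-157 + z) = 13 + (4*(-18))/(-157 + 72) = 13 - 72/(-85) = 13 - 1/85*(-72) = 13 + 72/85 = 1177/85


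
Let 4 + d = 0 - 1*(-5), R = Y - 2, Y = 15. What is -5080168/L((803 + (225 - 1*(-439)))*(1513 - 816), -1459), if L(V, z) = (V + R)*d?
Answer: -635021/127814 ≈ -4.9683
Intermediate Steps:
R = 13 (R = 15 - 2 = 13)
d = 1 (d = -4 + (0 - 1*(-5)) = -4 + (0 + 5) = -4 + 5 = 1)
L(V, z) = 13 + V (L(V, z) = (V + 13)*1 = (13 + V)*1 = 13 + V)
-5080168/L((803 + (225 - 1*(-439)))*(1513 - 816), -1459) = -5080168/(13 + (803 + (225 - 1*(-439)))*(1513 - 816)) = -5080168/(13 + (803 + (225 + 439))*697) = -5080168/(13 + (803 + 664)*697) = -5080168/(13 + 1467*697) = -5080168/(13 + 1022499) = -5080168/1022512 = -5080168*1/1022512 = -635021/127814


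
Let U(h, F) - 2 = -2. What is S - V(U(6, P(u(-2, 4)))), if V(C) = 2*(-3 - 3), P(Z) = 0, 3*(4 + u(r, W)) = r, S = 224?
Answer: 236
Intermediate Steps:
u(r, W) = -4 + r/3
U(h, F) = 0 (U(h, F) = 2 - 2 = 0)
V(C) = -12 (V(C) = 2*(-6) = -12)
S - V(U(6, P(u(-2, 4)))) = 224 - 1*(-12) = 224 + 12 = 236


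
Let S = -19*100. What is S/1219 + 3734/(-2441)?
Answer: -9189646/2975579 ≈ -3.0884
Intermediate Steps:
S = -1900
S/1219 + 3734/(-2441) = -1900/1219 + 3734/(-2441) = -1900*1/1219 + 3734*(-1/2441) = -1900/1219 - 3734/2441 = -9189646/2975579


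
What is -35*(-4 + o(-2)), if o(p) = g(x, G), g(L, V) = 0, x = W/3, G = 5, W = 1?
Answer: 140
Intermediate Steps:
x = ⅓ (x = 1/3 = 1*(⅓) = ⅓ ≈ 0.33333)
o(p) = 0
-35*(-4 + o(-2)) = -35*(-4 + 0) = -35*(-4) = 140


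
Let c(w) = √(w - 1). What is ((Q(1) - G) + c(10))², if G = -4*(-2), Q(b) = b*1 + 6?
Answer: 4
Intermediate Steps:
Q(b) = 6 + b (Q(b) = b + 6 = 6 + b)
G = 8
c(w) = √(-1 + w)
((Q(1) - G) + c(10))² = (((6 + 1) - 1*8) + √(-1 + 10))² = ((7 - 8) + √9)² = (-1 + 3)² = 2² = 4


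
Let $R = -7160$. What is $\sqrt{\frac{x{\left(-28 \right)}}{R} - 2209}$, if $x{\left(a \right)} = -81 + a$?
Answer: $\frac{i \sqrt{28311232490}}{3580} \approx 47.0 i$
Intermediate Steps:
$\sqrt{\frac{x{\left(-28 \right)}}{R} - 2209} = \sqrt{\frac{-81 - 28}{-7160} - 2209} = \sqrt{\left(-109\right) \left(- \frac{1}{7160}\right) - 2209} = \sqrt{\frac{109}{7160} - 2209} = \sqrt{- \frac{15816331}{7160}} = \frac{i \sqrt{28311232490}}{3580}$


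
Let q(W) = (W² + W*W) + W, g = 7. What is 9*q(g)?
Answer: 945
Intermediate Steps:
q(W) = W + 2*W² (q(W) = (W² + W²) + W = 2*W² + W = W + 2*W²)
9*q(g) = 9*(7*(1 + 2*7)) = 9*(7*(1 + 14)) = 9*(7*15) = 9*105 = 945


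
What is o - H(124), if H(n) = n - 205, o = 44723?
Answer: 44804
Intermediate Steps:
H(n) = -205 + n
o - H(124) = 44723 - (-205 + 124) = 44723 - 1*(-81) = 44723 + 81 = 44804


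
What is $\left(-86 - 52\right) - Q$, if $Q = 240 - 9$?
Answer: $-369$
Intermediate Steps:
$Q = 231$ ($Q = 240 - 9 = 231$)
$\left(-86 - 52\right) - Q = \left(-86 - 52\right) - 231 = -138 - 231 = -369$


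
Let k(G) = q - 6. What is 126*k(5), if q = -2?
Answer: -1008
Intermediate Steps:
k(G) = -8 (k(G) = -2 - 6 = -8)
126*k(5) = 126*(-8) = -1008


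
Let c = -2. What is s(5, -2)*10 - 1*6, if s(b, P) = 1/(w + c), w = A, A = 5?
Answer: -8/3 ≈ -2.6667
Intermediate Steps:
w = 5
s(b, P) = 1/3 (s(b, P) = 1/(5 - 2) = 1/3)
s(5, -2)*10 - 1*6 = (1/3)*10 - 1*6 = 10/3 - 6 = -8/3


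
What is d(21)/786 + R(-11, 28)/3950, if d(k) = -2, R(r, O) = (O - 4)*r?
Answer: -53851/776175 ≈ -0.069380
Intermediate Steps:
R(r, O) = r*(-4 + O) (R(r, O) = (-4 + O)*r = r*(-4 + O))
d(21)/786 + R(-11, 28)/3950 = -2/786 - 11*(-4 + 28)/3950 = -2*1/786 - 11*24*(1/3950) = -1/393 - 264*1/3950 = -1/393 - 132/1975 = -53851/776175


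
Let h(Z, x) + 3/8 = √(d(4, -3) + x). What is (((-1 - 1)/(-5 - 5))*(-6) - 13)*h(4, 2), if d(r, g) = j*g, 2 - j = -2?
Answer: 213/40 - 71*I*√10/5 ≈ 5.325 - 44.904*I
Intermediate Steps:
j = 4 (j = 2 - 1*(-2) = 2 + 2 = 4)
d(r, g) = 4*g
h(Z, x) = -3/8 + √(-12 + x) (h(Z, x) = -3/8 + √(4*(-3) + x) = -3/8 + √(-12 + x))
(((-1 - 1)/(-5 - 5))*(-6) - 13)*h(4, 2) = (((-1 - 1)/(-5 - 5))*(-6) - 13)*(-3/8 + √(-12 + 2)) = (-2/(-10)*(-6) - 13)*(-3/8 + √(-10)) = (-2*(-⅒)*(-6) - 13)*(-3/8 + I*√10) = ((⅕)*(-6) - 13)*(-3/8 + I*√10) = (-6/5 - 13)*(-3/8 + I*√10) = -71*(-3/8 + I*√10)/5 = 213/40 - 71*I*√10/5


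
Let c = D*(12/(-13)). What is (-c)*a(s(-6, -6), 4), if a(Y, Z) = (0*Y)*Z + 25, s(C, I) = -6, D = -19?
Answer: -5700/13 ≈ -438.46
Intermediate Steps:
c = 228/13 (c = -228/(-13) = -228*(-1)/13 = -19*(-12/13) = 228/13 ≈ 17.538)
a(Y, Z) = 25 (a(Y, Z) = 0*Z + 25 = 0 + 25 = 25)
(-c)*a(s(-6, -6), 4) = -1*228/13*25 = -228/13*25 = -5700/13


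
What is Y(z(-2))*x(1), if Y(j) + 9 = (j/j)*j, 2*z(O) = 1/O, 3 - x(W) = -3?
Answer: -111/2 ≈ -55.500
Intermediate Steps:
x(W) = 6 (x(W) = 3 - 1*(-3) = 3 + 3 = 6)
z(O) = 1/(2*O)
Y(j) = -9 + j (Y(j) = -9 + (j/j)*j = -9 + 1*j = -9 + j)
Y(z(-2))*x(1) = (-9 + (1/2)/(-2))*6 = (-9 + (1/2)*(-1/2))*6 = (-9 - 1/4)*6 = -37/4*6 = -111/2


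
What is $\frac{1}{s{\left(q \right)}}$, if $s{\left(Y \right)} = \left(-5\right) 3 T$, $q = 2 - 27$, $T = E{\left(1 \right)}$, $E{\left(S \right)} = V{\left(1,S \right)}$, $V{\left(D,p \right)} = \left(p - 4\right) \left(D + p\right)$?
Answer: $\frac{1}{90} \approx 0.011111$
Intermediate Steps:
$V{\left(D,p \right)} = \left(-4 + p\right) \left(D + p\right)$
$E{\left(S \right)} = -4 + S^{2} - 3 S$ ($E{\left(S \right)} = S^{2} - 4 - 4 S + 1 S = S^{2} - 4 - 4 S + S = -4 + S^{2} - 3 S$)
$T = -6$ ($T = -4 + 1^{2} - 3 = -4 + 1 - 3 = -6$)
$q = -25$ ($q = 2 - 27 = -25$)
$s{\left(Y \right)} = 90$ ($s{\left(Y \right)} = \left(-5\right) 3 \left(-6\right) = \left(-15\right) \left(-6\right) = 90$)
$\frac{1}{s{\left(q \right)}} = \frac{1}{90}$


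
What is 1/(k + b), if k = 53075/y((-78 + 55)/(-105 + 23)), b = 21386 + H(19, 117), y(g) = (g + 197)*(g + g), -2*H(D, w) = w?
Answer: 744142/16227564805 ≈ 4.5857e-5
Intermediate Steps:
H(D, w) = -w/2
y(g) = 2*g*(197 + g) (y(g) = (197 + g)*(2*g) = 2*g*(197 + g))
b = 42655/2 (b = 21386 - ½*117 = 21386 - 117/2 = 42655/2 ≈ 21328.)
k = 178438150/372071 (k = 53075/((2*((-78 + 55)/(-105 + 23))*(197 + (-78 + 55)/(-105 + 23)))) = 53075/((2*(-23/(-82))*(197 - 23/(-82)))) = 53075/((2*(-23*(-1/82))*(197 - 23*(-1/82)))) = 53075/((2*(23/82)*(197 + 23/82))) = 53075/((2*(23/82)*(16177/82))) = 53075/(372071/3362) = 53075*(3362/372071) = 178438150/372071 ≈ 479.58)
1/(k + b) = 1/(178438150/372071 + 42655/2) = 1/(16227564805/744142) = 744142/16227564805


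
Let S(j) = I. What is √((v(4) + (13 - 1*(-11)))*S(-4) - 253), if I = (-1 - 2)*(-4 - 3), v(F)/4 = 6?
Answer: √755 ≈ 27.477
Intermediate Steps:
v(F) = 24 (v(F) = 4*6 = 24)
I = 21 (I = -3*(-7) = 21)
S(j) = 21
√((v(4) + (13 - 1*(-11)))*S(-4) - 253) = √((24 + (13 - 1*(-11)))*21 - 253) = √((24 + (13 + 11))*21 - 253) = √((24 + 24)*21 - 253) = √(48*21 - 253) = √(1008 - 253) = √755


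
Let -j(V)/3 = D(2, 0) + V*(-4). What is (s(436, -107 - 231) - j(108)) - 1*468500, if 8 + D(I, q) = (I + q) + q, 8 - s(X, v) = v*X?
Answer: -322438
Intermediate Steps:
s(X, v) = 8 - X*v (s(X, v) = 8 - v*X = 8 - X*v)
D(I, q) = -8 + I + 2*q (D(I, q) = -8 + ((I + q) + q) = -8 + (I + 2*q) = -8 + I + 2*q)
j(V) = 18 + 12*V (j(V) = -3*((-8 + 2 + 2*0) + V*(-4)) = -3*((-8 + 2 + 0) - 4*V) = -3*(-6 - 4*V) = 18 + 12*V)
(s(436, -107 - 231) - j(108)) - 1*468500 = ((8 - 1*436*(-107 - 231)) - (18 + 12*108)) - 1*468500 = ((8 - 1*436*(-338)) - (18 + 1296)) - 468500 = ((8 + 147368) - 1*1314) - 468500 = (147376 - 1314) - 468500 = 146062 - 468500 = -322438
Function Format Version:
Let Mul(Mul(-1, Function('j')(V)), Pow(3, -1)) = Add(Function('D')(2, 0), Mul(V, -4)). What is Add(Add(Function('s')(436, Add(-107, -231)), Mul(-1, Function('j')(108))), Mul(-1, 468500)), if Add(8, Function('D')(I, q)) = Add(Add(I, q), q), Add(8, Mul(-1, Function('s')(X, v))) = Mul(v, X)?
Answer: -322438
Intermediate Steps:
Function('s')(X, v) = Add(8, Mul(-1, X, v)) (Function('s')(X, v) = Add(8, Mul(-1, Mul(v, X))) = Add(8, Mul(-1, Mul(X, v))) = Add(8, Mul(-1, X, v)))
Function('D')(I, q) = Add(-8, I, Mul(2, q)) (Function('D')(I, q) = Add(-8, Add(Add(I, q), q)) = Add(-8, Add(I, Mul(2, q))) = Add(-8, I, Mul(2, q)))
Function('j')(V) = Add(18, Mul(12, V)) (Function('j')(V) = Mul(-3, Add(Add(-8, 2, Mul(2, 0)), Mul(V, -4))) = Mul(-3, Add(Add(-8, 2, 0), Mul(-4, V))) = Mul(-3, Add(-6, Mul(-4, V))) = Add(18, Mul(12, V)))
Add(Add(Function('s')(436, Add(-107, -231)), Mul(-1, Function('j')(108))), Mul(-1, 468500)) = Add(Add(Add(8, Mul(-1, 436, Add(-107, -231))), Mul(-1, Add(18, Mul(12, 108)))), Mul(-1, 468500)) = Add(Add(Add(8, Mul(-1, 436, -338)), Mul(-1, Add(18, 1296))), -468500) = Add(Add(Add(8, 147368), Mul(-1, 1314)), -468500) = Add(Add(147376, -1314), -468500) = Add(146062, -468500) = -322438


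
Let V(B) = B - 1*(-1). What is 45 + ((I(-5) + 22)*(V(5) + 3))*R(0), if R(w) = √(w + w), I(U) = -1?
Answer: 45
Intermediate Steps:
V(B) = 1 + B (V(B) = B + 1 = 1 + B)
R(w) = √2*√w (R(w) = √(2*w) = √2*√w)
45 + ((I(-5) + 22)*(V(5) + 3))*R(0) = 45 + ((-1 + 22)*((1 + 5) + 3))*(√2*√0) = 45 + (21*(6 + 3))*(√2*0) = 45 + (21*9)*0 = 45 + 189*0 = 45 + 0 = 45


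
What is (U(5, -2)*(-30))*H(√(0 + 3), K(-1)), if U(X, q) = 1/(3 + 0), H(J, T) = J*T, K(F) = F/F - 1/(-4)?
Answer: -25*√3/2 ≈ -21.651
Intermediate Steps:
K(F) = 5/4 (K(F) = 1 - 1*(-¼) = 1 + ¼ = 5/4)
U(X, q) = ⅓ (U(X, q) = 1/3 = ⅓)
(U(5, -2)*(-30))*H(√(0 + 3), K(-1)) = ((⅓)*(-30))*(√(0 + 3)*(5/4)) = -10*√3*5/4 = -25*√3/2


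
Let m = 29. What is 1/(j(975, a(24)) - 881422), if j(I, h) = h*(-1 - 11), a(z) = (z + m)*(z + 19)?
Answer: -1/908770 ≈ -1.1004e-6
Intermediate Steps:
a(z) = (19 + z)*(29 + z) (a(z) = (z + 29)*(z + 19) = (29 + z)*(19 + z) = (19 + z)*(29 + z))
j(I, h) = -12*h (j(I, h) = h*(-12) = -12*h)
1/(j(975, a(24)) - 881422) = 1/(-12*(551 + 24² + 48*24) - 881422) = 1/(-12*(551 + 576 + 1152) - 881422) = 1/(-12*2279 - 881422) = 1/(-27348 - 881422) = 1/(-908770) = -1/908770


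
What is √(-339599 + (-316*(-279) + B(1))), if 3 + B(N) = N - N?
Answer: 11*I*√2078 ≈ 501.44*I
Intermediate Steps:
B(N) = -3 (B(N) = -3 + (N - N) = -3 + 0 = -3)
√(-339599 + (-316*(-279) + B(1))) = √(-339599 + (-316*(-279) - 3)) = √(-339599 + (88164 - 3)) = √(-339599 + 88161) = √(-251438) = 11*I*√2078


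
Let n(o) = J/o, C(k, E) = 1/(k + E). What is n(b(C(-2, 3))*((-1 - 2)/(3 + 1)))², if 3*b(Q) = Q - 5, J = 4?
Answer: 16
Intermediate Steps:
C(k, E) = 1/(E + k)
b(Q) = -5/3 + Q/3 (b(Q) = (Q - 5)/3 = (-5 + Q)/3 = -5/3 + Q/3)
n(o) = 4/o
n(b(C(-2, 3))*((-1 - 2)/(3 + 1)))² = (4/(((-5/3 + 1/(3*(3 - 2)))*((-1 - 2)/(3 + 1)))))² = (4/(((-5/3 + (⅓)/1)*(-3/4))))² = (4/(((-5/3 + (⅓)*1)*(-3*¼))))² = (4/(((-5/3 + ⅓)*(-¾))))² = (4/((-4/3*(-¾))))² = (4/1)² = (4*1)² = 4² = 16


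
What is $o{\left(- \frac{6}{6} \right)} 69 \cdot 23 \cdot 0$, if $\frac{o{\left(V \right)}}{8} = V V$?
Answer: $0$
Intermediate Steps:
$o{\left(V \right)} = 8 V^{2}$ ($o{\left(V \right)} = 8 V V = 8 V^{2}$)
$o{\left(- \frac{6}{6} \right)} 69 \cdot 23 \cdot 0 = 8 \left(- \frac{6}{6}\right)^{2} \cdot 69 \cdot 23 \cdot 0 = 8 \left(\left(-6\right) \frac{1}{6}\right)^{2} \cdot 69 \cdot 0 = 8 \left(-1\right)^{2} \cdot 69 \cdot 0 = 8 \cdot 1 \cdot 69 \cdot 0 = 8 \cdot 69 \cdot 0 = 552 \cdot 0 = 0$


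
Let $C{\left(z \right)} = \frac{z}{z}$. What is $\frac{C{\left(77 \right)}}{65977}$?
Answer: $\frac{1}{65977} \approx 1.5157 \cdot 10^{-5}$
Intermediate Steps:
$C{\left(z \right)} = 1$
$\frac{C{\left(77 \right)}}{65977} = 1 \cdot \frac{1}{65977} = \frac{1}{65977}$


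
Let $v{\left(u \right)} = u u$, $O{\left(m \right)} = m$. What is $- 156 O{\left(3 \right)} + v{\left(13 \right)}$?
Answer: $-299$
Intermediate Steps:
$v{\left(u \right)} = u^{2}$
$- 156 O{\left(3 \right)} + v{\left(13 \right)} = \left(-156\right) 3 + 13^{2} = -468 + 169 = -299$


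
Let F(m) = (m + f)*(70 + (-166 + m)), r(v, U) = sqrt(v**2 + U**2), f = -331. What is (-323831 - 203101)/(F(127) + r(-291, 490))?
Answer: 476045424/5666885 + 75276*sqrt(324781)/5666885 ≈ 91.575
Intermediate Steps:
r(v, U) = sqrt(U**2 + v**2)
F(m) = (-331 + m)*(-96 + m) (F(m) = (m - 331)*(70 + (-166 + m)) = (-331 + m)*(-96 + m))
(-323831 - 203101)/(F(127) + r(-291, 490)) = (-323831 - 203101)/((31776 + 127**2 - 427*127) + sqrt(490**2 + (-291)**2)) = -526932/((31776 + 16129 - 54229) + sqrt(240100 + 84681)) = -526932/(-6324 + sqrt(324781))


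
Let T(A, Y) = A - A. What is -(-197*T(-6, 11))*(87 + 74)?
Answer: 0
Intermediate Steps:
T(A, Y) = 0
-(-197*T(-6, 11))*(87 + 74) = -(-197*0)*(87 + 74) = -0*161 = -1*0 = 0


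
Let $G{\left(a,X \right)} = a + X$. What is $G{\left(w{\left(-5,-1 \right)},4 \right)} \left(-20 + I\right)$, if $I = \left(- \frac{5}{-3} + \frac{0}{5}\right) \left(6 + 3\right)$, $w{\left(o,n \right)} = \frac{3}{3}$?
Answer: $-25$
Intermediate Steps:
$w{\left(o,n \right)} = 1$ ($w{\left(o,n \right)} = 3 \cdot \frac{1}{3} = 1$)
$G{\left(a,X \right)} = X + a$
$I = 15$ ($I = \left(\left(-5\right) \left(- \frac{1}{3}\right) + 0 \cdot \frac{1}{5}\right) 9 = \left(\frac{5}{3} + 0\right) 9 = \frac{5}{3} \cdot 9 = 15$)
$G{\left(w{\left(-5,-1 \right)},4 \right)} \left(-20 + I\right) = \left(4 + 1\right) \left(-20 + 15\right) = 5 \left(-5\right) = -25$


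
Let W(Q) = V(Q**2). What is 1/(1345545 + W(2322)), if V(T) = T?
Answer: 1/6737229 ≈ 1.4843e-7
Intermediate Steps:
W(Q) = Q**2
1/(1345545 + W(2322)) = 1/(1345545 + 2322**2) = 1/(1345545 + 5391684) = 1/6737229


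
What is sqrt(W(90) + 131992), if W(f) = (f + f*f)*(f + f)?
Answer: 4*sqrt(100387) ≈ 1267.4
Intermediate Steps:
W(f) = 2*f*(f + f**2) (W(f) = (f + f**2)*(2*f) = 2*f*(f + f**2))
sqrt(W(90) + 131992) = sqrt(2*90**2*(1 + 90) + 131992) = sqrt(2*8100*91 + 131992) = sqrt(1474200 + 131992) = sqrt(1606192) = 4*sqrt(100387)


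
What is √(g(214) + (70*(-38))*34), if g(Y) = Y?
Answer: I*√90226 ≈ 300.38*I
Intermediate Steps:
√(g(214) + (70*(-38))*34) = √(214 + (70*(-38))*34) = √(214 - 2660*34) = √(214 - 90440) = √(-90226) = I*√90226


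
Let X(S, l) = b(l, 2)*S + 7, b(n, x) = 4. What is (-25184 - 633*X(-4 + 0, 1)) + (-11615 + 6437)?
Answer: -24665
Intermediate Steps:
X(S, l) = 7 + 4*S (X(S, l) = 4*S + 7 = 7 + 4*S)
(-25184 - 633*X(-4 + 0, 1)) + (-11615 + 6437) = (-25184 - 633*(7 + 4*(-4 + 0))) + (-11615 + 6437) = (-25184 - 633*(7 + 4*(-4))) - 5178 = (-25184 - 633*(7 - 16)) - 5178 = (-25184 - 633*(-9)) - 5178 = (-25184 + 5697) - 5178 = -19487 - 5178 = -24665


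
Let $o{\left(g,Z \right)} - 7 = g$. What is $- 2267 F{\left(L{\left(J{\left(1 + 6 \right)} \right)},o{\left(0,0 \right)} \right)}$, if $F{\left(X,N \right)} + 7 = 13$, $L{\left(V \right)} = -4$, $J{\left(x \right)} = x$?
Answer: $-13602$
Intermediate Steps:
$o{\left(g,Z \right)} = 7 + g$
$F{\left(X,N \right)} = 6$ ($F{\left(X,N \right)} = -7 + 13 = 6$)
$- 2267 F{\left(L{\left(J{\left(1 + 6 \right)} \right)},o{\left(0,0 \right)} \right)} = \left(-2267\right) 6 = -13602$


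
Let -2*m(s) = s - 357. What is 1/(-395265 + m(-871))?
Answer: -1/394651 ≈ -2.5339e-6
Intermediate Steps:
m(s) = 357/2 - s/2 (m(s) = -(s - 357)/2 = -(-357 + s)/2 = 357/2 - s/2)
1/(-395265 + m(-871)) = 1/(-395265 + (357/2 - ½*(-871))) = 1/(-395265 + (357/2 + 871/2)) = 1/(-395265 + 614) = 1/(-394651) = -1/394651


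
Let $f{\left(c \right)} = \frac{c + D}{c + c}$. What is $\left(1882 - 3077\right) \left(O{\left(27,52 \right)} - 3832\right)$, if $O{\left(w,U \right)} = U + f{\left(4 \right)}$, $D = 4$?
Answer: $4515905$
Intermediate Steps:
$f{\left(c \right)} = \frac{4 + c}{2 c}$ ($f{\left(c \right)} = \frac{c + 4}{c + c} = \frac{4 + c}{2 c}$)
$O{\left(w,U \right)} = 1 + U$ ($O{\left(w,U \right)} = U + \frac{4 + 4}{2 \cdot 4} = U + \frac{1}{2} \cdot \frac{1}{4} \cdot 8 = U + 1 = 1 + U$)
$\left(1882 - 3077\right) \left(O{\left(27,52 \right)} - 3832\right) = \left(1882 - 3077\right) \left(\left(1 + 52\right) - 3832\right) = - 1195 \left(53 - 3832\right) = \left(-1195\right) \left(-3779\right) = 4515905$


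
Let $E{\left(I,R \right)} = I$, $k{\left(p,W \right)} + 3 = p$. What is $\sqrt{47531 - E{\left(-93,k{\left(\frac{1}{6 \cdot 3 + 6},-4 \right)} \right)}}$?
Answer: $2 \sqrt{11906} \approx 218.23$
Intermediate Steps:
$k{\left(p,W \right)} = -3 + p$
$\sqrt{47531 - E{\left(-93,k{\left(\frac{1}{6 \cdot 3 + 6},-4 \right)} \right)}} = \sqrt{47531 - -93} = \sqrt{47531 + 93} = \sqrt{47624} = 2 \sqrt{11906}$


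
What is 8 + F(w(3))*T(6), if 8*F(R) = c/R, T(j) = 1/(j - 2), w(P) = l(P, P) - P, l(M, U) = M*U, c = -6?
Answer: 255/32 ≈ 7.9688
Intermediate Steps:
w(P) = P² - P (w(P) = P*P - P = P² - P)
T(j) = 1/(-2 + j)
F(R) = -3/(4*R) (F(R) = (-6/R)/8 = -3/(4*R))
8 + F(w(3))*T(6) = 8 + (-3*1/(3*(-1 + 3))/4)/(-2 + 6) = 8 - 3/(4*(3*2))/4 = 8 - ¾/6*(¼) = 8 - ¾*⅙*(¼) = 8 - ⅛*¼ = 8 - 1/32 = 255/32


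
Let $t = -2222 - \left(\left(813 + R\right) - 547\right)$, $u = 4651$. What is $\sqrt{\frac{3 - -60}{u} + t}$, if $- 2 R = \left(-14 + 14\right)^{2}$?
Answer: $\frac{5 i \sqrt{2152785115}}{4651} \approx 49.88 i$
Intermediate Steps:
$R = 0$ ($R = - \frac{\left(-14 + 14\right)^{2}}{2} = - \frac{0^{2}}{2} = \left(- \frac{1}{2}\right) 0 = 0$)
$t = -2488$ ($t = -2222 - \left(\left(813 + 0\right) - 547\right) = -2222 - \left(813 - 547\right) = -2222 - 266 = -2488$)
$\sqrt{\frac{3 - -60}{u} + t} = \sqrt{\frac{3 - -60}{4651} - 2488} = \sqrt{\left(3 + 60\right) \frac{1}{4651} - 2488} = \sqrt{63 \cdot \frac{1}{4651} - 2488} = \sqrt{\frac{63}{4651} - 2488} = \sqrt{- \frac{11571625}{4651}} = \frac{5 i \sqrt{2152785115}}{4651}$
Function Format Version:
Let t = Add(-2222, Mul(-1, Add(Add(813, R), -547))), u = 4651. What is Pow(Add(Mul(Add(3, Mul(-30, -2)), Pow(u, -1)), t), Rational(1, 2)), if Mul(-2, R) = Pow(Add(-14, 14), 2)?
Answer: Mul(Rational(5, 4651), I, Pow(2152785115, Rational(1, 2))) ≈ Mul(49.880, I)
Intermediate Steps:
R = 0 (R = Mul(Rational(-1, 2), Pow(Add(-14, 14), 2)) = Mul(Rational(-1, 2), Pow(0, 2)) = Mul(Rational(-1, 2), 0) = 0)
t = -2488 (t = Add(-2222, Mul(-1, Add(Add(813, 0), -547))) = Add(-2222, Mul(-1, Add(813, -547))) = Add(-2222, Mul(-1, 266)) = Add(-2222, -266) = -2488)
Pow(Add(Mul(Add(3, Mul(-30, -2)), Pow(u, -1)), t), Rational(1, 2)) = Pow(Add(Mul(Add(3, Mul(-30, -2)), Pow(4651, -1)), -2488), Rational(1, 2)) = Pow(Add(Mul(Add(3, 60), Rational(1, 4651)), -2488), Rational(1, 2)) = Pow(Add(Mul(63, Rational(1, 4651)), -2488), Rational(1, 2)) = Pow(Add(Rational(63, 4651), -2488), Rational(1, 2)) = Pow(Rational(-11571625, 4651), Rational(1, 2)) = Mul(Rational(5, 4651), I, Pow(2152785115, Rational(1, 2)))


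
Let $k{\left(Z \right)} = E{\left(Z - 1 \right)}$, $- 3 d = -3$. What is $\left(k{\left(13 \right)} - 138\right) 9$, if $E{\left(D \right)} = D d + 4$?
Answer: $-1098$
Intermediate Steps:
$d = 1$ ($d = \left(- \frac{1}{3}\right) \left(-3\right) = 1$)
$E{\left(D \right)} = 4 + D$ ($E{\left(D \right)} = D 1 + 4 = D + 4 = 4 + D$)
$k{\left(Z \right)} = 3 + Z$ ($k{\left(Z \right)} = 4 + \left(Z - 1\right) = 4 + \left(-1 + Z\right) = 3 + Z$)
$\left(k{\left(13 \right)} - 138\right) 9 = \left(\left(3 + 13\right) - 138\right) 9 = \left(16 - 138\right) 9 = \left(-122\right) 9 = -1098$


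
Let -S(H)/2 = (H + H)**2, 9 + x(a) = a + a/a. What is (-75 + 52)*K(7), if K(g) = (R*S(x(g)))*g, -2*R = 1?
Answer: -644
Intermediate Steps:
R = -1/2 (R = -1/2*1 = -1/2 ≈ -0.50000)
x(a) = -8 + a (x(a) = -9 + (a + a/a) = -9 + (a + 1) = -9 + (1 + a) = -8 + a)
S(H) = -8*H**2 (S(H) = -2*(H + H)**2 = -2*4*H**2 = -8*H**2)
K(g) = 4*g*(-8 + g)**2 (K(g) = (-(-4)*(-8 + g)**2)*g = (4*(-8 + g)**2)*g = 4*g*(-8 + g)**2)
(-75 + 52)*K(7) = (-75 + 52)*(4*7*(-8 + 7)**2) = -92*7*(-1)**2 = -92*7 = -23*28 = -644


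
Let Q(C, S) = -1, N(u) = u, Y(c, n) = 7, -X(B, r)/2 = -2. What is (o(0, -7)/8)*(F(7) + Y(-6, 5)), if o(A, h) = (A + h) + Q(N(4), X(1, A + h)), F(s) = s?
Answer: -14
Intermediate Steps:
X(B, r) = 4 (X(B, r) = -2*(-2) = 4)
o(A, h) = -1 + A + h (o(A, h) = (A + h) - 1 = -1 + A + h)
(o(0, -7)/8)*(F(7) + Y(-6, 5)) = ((-1 + 0 - 7)/8)*(7 + 7) = -8*1/8*14 = -1*14 = -14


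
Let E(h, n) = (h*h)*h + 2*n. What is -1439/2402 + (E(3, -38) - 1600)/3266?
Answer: -2165168/1961233 ≈ -1.1040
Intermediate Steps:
E(h, n) = h³ + 2*n (E(h, n) = h²*h + 2*n = h³ + 2*n)
-1439/2402 + (E(3, -38) - 1600)/3266 = -1439/2402 + ((3³ + 2*(-38)) - 1600)/3266 = -1439*1/2402 + ((27 - 76) - 1600)*(1/3266) = -1439/2402 + (-49 - 1600)*(1/3266) = -1439/2402 - 1649*1/3266 = -1439/2402 - 1649/3266 = -2165168/1961233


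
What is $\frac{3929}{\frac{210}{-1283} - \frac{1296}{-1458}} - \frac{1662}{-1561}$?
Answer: $\frac{70833620031}{13071814} \approx 5418.8$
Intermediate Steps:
$\frac{3929}{\frac{210}{-1283} - \frac{1296}{-1458}} - \frac{1662}{-1561} = \frac{3929}{210 \left(- \frac{1}{1283}\right) - - \frac{8}{9}} - - \frac{1662}{1561} = \frac{3929}{- \frac{210}{1283} + \frac{8}{9}} + \frac{1662}{1561} = \frac{3929}{\frac{8374}{11547}} + \frac{1662}{1561} = 3929 \cdot \frac{11547}{8374} + \frac{1662}{1561} = \frac{45368163}{8374} + \frac{1662}{1561} = \frac{70833620031}{13071814}$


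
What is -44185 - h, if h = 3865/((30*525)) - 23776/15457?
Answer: -2151284820611/48689550 ≈ -44184.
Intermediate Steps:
h = -62946139/48689550 (h = 3865/15750 - 23776*1/15457 = 3865*(1/15750) - 23776/15457 = 773/3150 - 23776/15457 = -62946139/48689550 ≈ -1.2928)
-44185 - h = -44185 - 1*(-62946139/48689550) = -44185 + 62946139/48689550 = -2151284820611/48689550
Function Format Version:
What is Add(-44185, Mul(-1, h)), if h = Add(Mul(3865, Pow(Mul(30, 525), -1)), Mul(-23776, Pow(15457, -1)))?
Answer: Rational(-2151284820611, 48689550) ≈ -44184.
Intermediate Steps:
h = Rational(-62946139, 48689550) (h = Add(Mul(3865, Pow(15750, -1)), Mul(-23776, Rational(1, 15457))) = Add(Mul(3865, Rational(1, 15750)), Rational(-23776, 15457)) = Add(Rational(773, 3150), Rational(-23776, 15457)) = Rational(-62946139, 48689550) ≈ -1.2928)
Add(-44185, Mul(-1, h)) = Add(-44185, Mul(-1, Rational(-62946139, 48689550))) = Add(-44185, Rational(62946139, 48689550)) = Rational(-2151284820611, 48689550)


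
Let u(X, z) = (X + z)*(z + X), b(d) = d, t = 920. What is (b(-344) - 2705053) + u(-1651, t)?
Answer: -2171036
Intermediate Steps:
u(X, z) = (X + z)**2 (u(X, z) = (X + z)*(X + z) = (X + z)**2)
(b(-344) - 2705053) + u(-1651, t) = (-344 - 2705053) + (-1651 + 920)**2 = -2705397 + (-731)**2 = -2705397 + 534361 = -2171036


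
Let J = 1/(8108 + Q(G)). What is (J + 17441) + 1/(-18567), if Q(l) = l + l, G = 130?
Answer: 2709784739495/155368656 ≈ 17441.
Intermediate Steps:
Q(l) = 2*l
J = 1/8368 (J = 1/(8108 + 2*130) = 1/(8108 + 260) = 1/8368 ≈ 0.00011950)
(J + 17441) + 1/(-18567) = (1/8368 + 17441) + 1/(-18567) = 145946289/8368 - 1/18567 = 2709784739495/155368656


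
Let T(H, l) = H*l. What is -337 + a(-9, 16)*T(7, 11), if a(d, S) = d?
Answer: -1030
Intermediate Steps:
-337 + a(-9, 16)*T(7, 11) = -337 - 63*11 = -337 - 9*77 = -337 - 693 = -1030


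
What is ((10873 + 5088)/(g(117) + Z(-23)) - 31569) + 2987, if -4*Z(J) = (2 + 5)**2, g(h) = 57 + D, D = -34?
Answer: -1165182/43 ≈ -27097.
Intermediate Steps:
g(h) = 23 (g(h) = 57 - 34 = 23)
Z(J) = -49/4 (Z(J) = -(2 + 5)**2/4 = -1/4*7**2 = -1/4*49 = -49/4)
((10873 + 5088)/(g(117) + Z(-23)) - 31569) + 2987 = ((10873 + 5088)/(23 - 49/4) - 31569) + 2987 = (15961/(43/4) - 31569) + 2987 = (15961*(4/43) - 31569) + 2987 = (63844/43 - 31569) + 2987 = -1293623/43 + 2987 = -1165182/43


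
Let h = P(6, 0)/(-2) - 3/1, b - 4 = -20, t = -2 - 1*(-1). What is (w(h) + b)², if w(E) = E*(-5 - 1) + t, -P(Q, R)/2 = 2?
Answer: 121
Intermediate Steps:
P(Q, R) = -4 (P(Q, R) = -2*2 = -4)
t = -1 (t = -2 + 1 = -1)
b = -16 (b = 4 - 20 = -16)
h = -1 (h = -4/(-2) - 3/1 = -4*(-½) - 3*1 = 2 - 3 = -1)
w(E) = -1 - 6*E (w(E) = E*(-5 - 1) - 1 = E*(-6) - 1 = -6*E - 1 = -1 - 6*E)
(w(h) + b)² = ((-1 - 6*(-1)) - 16)² = ((-1 + 6) - 16)² = (5 - 16)² = (-11)² = 121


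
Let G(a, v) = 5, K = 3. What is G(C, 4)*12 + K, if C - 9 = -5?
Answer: 63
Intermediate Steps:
C = 4 (C = 9 - 5 = 4)
G(C, 4)*12 + K = 5*12 + 3 = 60 + 3 = 63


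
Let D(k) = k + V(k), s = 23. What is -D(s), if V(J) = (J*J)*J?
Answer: -12190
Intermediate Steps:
V(J) = J**3 (V(J) = J**2*J = J**3)
D(k) = k + k**3
-D(s) = -(23 + 23**3) = -(23 + 12167) = -1*12190 = -12190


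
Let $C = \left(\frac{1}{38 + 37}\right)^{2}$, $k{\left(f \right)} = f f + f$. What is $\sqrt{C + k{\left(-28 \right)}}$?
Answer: $\frac{\sqrt{4252501}}{75} \approx 27.495$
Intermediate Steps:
$k{\left(f \right)} = f + f^{2}$ ($k{\left(f \right)} = f^{2} + f = f + f^{2}$)
$C = \frac{1}{5625}$ ($C = \left(\frac{1}{75}\right)^{2} = \frac{1}{5625} \approx 0.00017778$)
$\sqrt{C + k{\left(-28 \right)}} = \sqrt{\frac{1}{5625} - 28 \left(1 - 28\right)} = \sqrt{\frac{1}{5625} - -756} = \sqrt{\frac{1}{5625} + 756} = \sqrt{\frac{4252501}{5625}} = \frac{\sqrt{4252501}}{75}$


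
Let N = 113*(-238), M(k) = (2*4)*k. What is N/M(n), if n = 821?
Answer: -13447/3284 ≈ -4.0947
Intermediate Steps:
M(k) = 8*k
N = -26894
N/M(n) = -26894/(8*821) = -26894/6568 = -26894*1/6568 = -13447/3284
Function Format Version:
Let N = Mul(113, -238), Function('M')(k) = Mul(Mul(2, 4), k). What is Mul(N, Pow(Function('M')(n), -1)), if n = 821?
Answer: Rational(-13447, 3284) ≈ -4.0947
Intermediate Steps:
Function('M')(k) = Mul(8, k)
N = -26894
Mul(N, Pow(Function('M')(n), -1)) = Mul(-26894, Pow(Mul(8, 821), -1)) = Mul(-26894, Pow(6568, -1)) = Mul(-26894, Rational(1, 6568)) = Rational(-13447, 3284)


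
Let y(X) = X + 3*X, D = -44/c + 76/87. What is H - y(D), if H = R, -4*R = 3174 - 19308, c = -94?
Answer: 32942075/8178 ≈ 4028.1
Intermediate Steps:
R = 8067/2 (R = -(3174 - 19308)/4 = -1/4*(-16134) = 8067/2 ≈ 4033.5)
D = 5486/4089 (D = -44/(-94) + 76/87 = -44*(-1/94) + 76*(1/87) = 22/47 + 76/87 = 5486/4089 ≈ 1.3416)
H = 8067/2 ≈ 4033.5
y(X) = 4*X
H - y(D) = 8067/2 - 4*5486/4089 = 8067/2 - 1*21944/4089 = 8067/2 - 21944/4089 = 32942075/8178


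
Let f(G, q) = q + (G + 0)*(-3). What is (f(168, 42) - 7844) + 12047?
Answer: 3741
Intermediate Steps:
f(G, q) = q - 3*G (f(G, q) = q + G*(-3) = q - 3*G)
(f(168, 42) - 7844) + 12047 = ((42 - 3*168) - 7844) + 12047 = ((42 - 504) - 7844) + 12047 = (-462 - 7844) + 12047 = -8306 + 12047 = 3741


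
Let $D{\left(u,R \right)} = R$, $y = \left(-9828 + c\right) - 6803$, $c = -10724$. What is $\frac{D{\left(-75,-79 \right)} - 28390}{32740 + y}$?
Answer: $- \frac{28469}{5385} \approx -5.2867$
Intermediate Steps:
$y = -27355$ ($y = \left(-9828 - 10724\right) - 6803 = -20552 - 6803 = -27355$)
$\frac{D{\left(-75,-79 \right)} - 28390}{32740 + y} = \frac{-79 - 28390}{32740 - 27355} = - \frac{28469}{5385}$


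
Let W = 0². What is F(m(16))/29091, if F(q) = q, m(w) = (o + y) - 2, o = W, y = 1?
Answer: -1/29091 ≈ -3.4375e-5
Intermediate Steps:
W = 0
o = 0
m(w) = -1 (m(w) = (0 + 1) - 2 = 1 - 2 = -1)
F(m(16))/29091 = -1/29091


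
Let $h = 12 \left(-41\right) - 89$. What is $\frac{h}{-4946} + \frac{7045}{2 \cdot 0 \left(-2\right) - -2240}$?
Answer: $\frac{3614601}{1107904} \approx 3.2626$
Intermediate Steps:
$h = -581$ ($h = -492 - 89 = -581$)
$\frac{h}{-4946} + \frac{7045}{2 \cdot 0 \left(-2\right) - -2240} = - \frac{581}{-4946} + \frac{7045}{2 \cdot 0 \left(-2\right) - -2240} = \left(-581\right) \left(- \frac{1}{4946}\right) + \frac{7045}{0 \left(-2\right) + 2240} = \frac{581}{4946} + \frac{7045}{0 + 2240} = \frac{581}{4946} + \frac{7045}{2240} = \frac{581}{4946} + 7045 \cdot \frac{1}{2240} = \frac{581}{4946} + \frac{1409}{448} = \frac{3614601}{1107904}$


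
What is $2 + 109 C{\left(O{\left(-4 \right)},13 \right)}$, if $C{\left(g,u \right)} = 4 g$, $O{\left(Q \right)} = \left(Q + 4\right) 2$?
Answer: $2$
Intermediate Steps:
$O{\left(Q \right)} = 8 + 2 Q$ ($O{\left(Q \right)} = \left(4 + Q\right) 2 = 8 + 2 Q$)
$2 + 109 C{\left(O{\left(-4 \right)},13 \right)} = 2 + 109 \cdot 4 \left(8 + 2 \left(-4\right)\right) = 2 + 109 \cdot 4 \left(8 - 8\right) = 2 + 109 \cdot 4 \cdot 0 = 2 + 109 \cdot 0 = 2 + 0 = 2$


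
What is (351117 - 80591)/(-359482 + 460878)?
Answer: 135263/50698 ≈ 2.6680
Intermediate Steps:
(351117 - 80591)/(-359482 + 460878) = 270526/101396 = 270526*(1/101396) = 135263/50698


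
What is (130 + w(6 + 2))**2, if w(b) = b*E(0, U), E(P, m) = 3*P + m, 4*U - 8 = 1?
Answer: 21904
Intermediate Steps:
U = 9/4 (U = 2 + (1/4)*1 = 2 + 1/4 = 9/4 ≈ 2.2500)
E(P, m) = m + 3*P
w(b) = 9*b/4 (w(b) = b*(9/4 + 3*0) = b*(9/4 + 0) = b*(9/4) = 9*b/4)
(130 + w(6 + 2))**2 = (130 + 9*(6 + 2)/4)**2 = (130 + (9/4)*8)**2 = (130 + 18)**2 = 148**2 = 21904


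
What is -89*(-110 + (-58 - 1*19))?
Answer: 16643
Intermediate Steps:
-89*(-110 + (-58 - 1*19)) = -89*(-110 + (-58 - 19)) = -89*(-110 - 77) = -89*(-187) = 16643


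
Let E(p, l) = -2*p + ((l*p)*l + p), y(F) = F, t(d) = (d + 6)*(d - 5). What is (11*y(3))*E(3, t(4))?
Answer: 9801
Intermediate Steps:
t(d) = (-5 + d)*(6 + d) (t(d) = (6 + d)*(-5 + d) = (-5 + d)*(6 + d))
E(p, l) = -p + p*l² (E(p, l) = -2*p + (p*l² + p) = -2*p + (p + p*l²) = -p + p*l²)
(11*y(3))*E(3, t(4)) = (11*3)*(3*(-1 + (-30 + 4 + 4²)²)) = 33*(3*(-1 + (-30 + 4 + 16)²)) = 33*(3*(-1 + (-10)²)) = 33*(3*(-1 + 100)) = 33*(3*99) = 33*297 = 9801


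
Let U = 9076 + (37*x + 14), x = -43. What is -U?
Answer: -7499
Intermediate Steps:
U = 7499 (U = 9076 + (37*(-43) + 14) = 9076 + (-1591 + 14) = 9076 - 1577 = 7499)
-U = -1*7499 = -7499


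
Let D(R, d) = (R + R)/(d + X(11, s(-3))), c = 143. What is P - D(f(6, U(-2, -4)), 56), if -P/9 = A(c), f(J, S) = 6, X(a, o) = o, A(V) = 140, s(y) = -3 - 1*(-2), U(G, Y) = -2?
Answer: -69312/55 ≈ -1260.2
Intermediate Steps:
s(y) = -1 (s(y) = -3 + 2 = -1)
D(R, d) = 2*R/(-1 + d) (D(R, d) = (R + R)/(d - 1) = (2*R)/(-1 + d) = 2*R/(-1 + d))
P = -1260 (P = -9*140 = -1260)
P - D(f(6, U(-2, -4)), 56) = -1260 - 2*6/(-1 + 56) = -1260 - 2*6/55 = -1260 - 1*12/55 = -1260 - 12/55 = -69312/55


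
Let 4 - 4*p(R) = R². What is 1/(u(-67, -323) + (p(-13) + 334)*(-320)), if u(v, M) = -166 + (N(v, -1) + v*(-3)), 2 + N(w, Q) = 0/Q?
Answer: -1/93647 ≈ -1.0678e-5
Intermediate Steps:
N(w, Q) = -2 (N(w, Q) = -2 + 0/Q = -2 + 0 = -2)
p(R) = 1 - R²/4
u(v, M) = -168 - 3*v (u(v, M) = -166 + (-2 + v*(-3)) = -166 + (-2 - 3*v) = -168 - 3*v)
1/(u(-67, -323) + (p(-13) + 334)*(-320)) = 1/((-168 - 3*(-67)) + ((1 - ¼*(-13)²) + 334)*(-320)) = 1/((-168 + 201) + ((1 - ¼*169) + 334)*(-320)) = 1/(33 + ((1 - 169/4) + 334)*(-320)) = 1/(33 + (-165/4 + 334)*(-320)) = 1/(33 + (1171/4)*(-320)) = 1/(33 - 93680) = 1/(-93647) = -1/93647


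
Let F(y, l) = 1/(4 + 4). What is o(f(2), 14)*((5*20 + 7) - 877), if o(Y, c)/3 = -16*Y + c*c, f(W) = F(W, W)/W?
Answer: -450450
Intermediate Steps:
F(y, l) = ⅛ (F(y, l) = 1/8 = ⅛)
f(W) = 1/(8*W)
o(Y, c) = -48*Y + 3*c² (o(Y, c) = 3*(-16*Y + c*c) = 3*(-16*Y + c²) = 3*(c² - 16*Y) = -48*Y + 3*c²)
o(f(2), 14)*((5*20 + 7) - 877) = (-6/2 + 3*14²)*((5*20 + 7) - 877) = (-6/2 + 3*196)*((100 + 7) - 877) = (-48*1/16 + 588)*(107 - 877) = (-3 + 588)*(-770) = 585*(-770) = -450450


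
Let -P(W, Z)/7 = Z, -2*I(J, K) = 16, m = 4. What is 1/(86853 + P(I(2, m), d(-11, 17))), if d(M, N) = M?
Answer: 1/86930 ≈ 1.1504e-5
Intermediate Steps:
I(J, K) = -8 (I(J, K) = -½*16 = -8)
P(W, Z) = -7*Z
1/(86853 + P(I(2, m), d(-11, 17))) = 1/(86853 - 7*(-11)) = 1/(86853 + 77) = 1/86930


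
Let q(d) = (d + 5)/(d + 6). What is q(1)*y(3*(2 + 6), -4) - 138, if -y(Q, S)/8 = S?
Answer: -774/7 ≈ -110.57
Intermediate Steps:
y(Q, S) = -8*S
q(d) = (5 + d)/(6 + d)
q(1)*y(3*(2 + 6), -4) - 138 = ((5 + 1)/(6 + 1))*(-8*(-4)) - 138 = (6/7)*32 - 138 = 192/7 - 138 = -774/7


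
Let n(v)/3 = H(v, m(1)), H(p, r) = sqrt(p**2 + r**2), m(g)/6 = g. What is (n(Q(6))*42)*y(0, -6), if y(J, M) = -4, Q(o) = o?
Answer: -3024*sqrt(2) ≈ -4276.6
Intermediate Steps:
m(g) = 6*g
n(v) = 3*sqrt(36 + v**2) (n(v) = 3*sqrt(v**2 + (6*1)**2) = 3*sqrt(v**2 + 6**2) = 3*sqrt(v**2 + 36) = 3*sqrt(36 + v**2))
(n(Q(6))*42)*y(0, -6) = ((3*sqrt(36 + 6**2))*42)*(-4) = ((3*sqrt(36 + 36))*42)*(-4) = ((3*sqrt(72))*42)*(-4) = ((3*(6*sqrt(2)))*42)*(-4) = ((18*sqrt(2))*42)*(-4) = (756*sqrt(2))*(-4) = -3024*sqrt(2)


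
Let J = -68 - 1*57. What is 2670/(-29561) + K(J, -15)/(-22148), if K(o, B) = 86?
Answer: -4405529/46765502 ≈ -0.094205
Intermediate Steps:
J = -125 (J = -68 - 57 = -125)
2670/(-29561) + K(J, -15)/(-22148) = 2670/(-29561) + 86/(-22148) = 2670*(-1/29561) + 86*(-1/22148) = -2670/29561 - 43/11074 = -4405529/46765502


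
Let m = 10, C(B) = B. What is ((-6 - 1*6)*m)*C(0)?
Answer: 0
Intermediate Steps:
((-6 - 1*6)*m)*C(0) = ((-6 - 1*6)*10)*0 = ((-6 - 6)*10)*0 = -12*10*0 = -120*0 = 0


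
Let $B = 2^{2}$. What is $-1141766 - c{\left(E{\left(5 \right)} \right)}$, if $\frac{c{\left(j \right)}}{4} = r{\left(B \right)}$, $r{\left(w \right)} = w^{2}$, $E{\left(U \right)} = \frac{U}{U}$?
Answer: $-1141830$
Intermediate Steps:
$B = 4$
$E{\left(U \right)} = 1$
$c{\left(j \right)} = 64$ ($c{\left(j \right)} = 4 \cdot 4^{2} = 4 \cdot 16 = 64$)
$-1141766 - c{\left(E{\left(5 \right)} \right)} = -1141766 - 64 = -1141830$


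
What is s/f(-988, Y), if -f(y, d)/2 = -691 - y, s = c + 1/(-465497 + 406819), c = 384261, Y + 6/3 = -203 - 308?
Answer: -22547666957/34854732 ≈ -646.90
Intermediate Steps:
Y = -513 (Y = -2 + (-203 - 308) = -2 - 511 = -513)
s = 22547666957/58678 (s = 384261 + 1/(-465497 + 406819) = 384261 + 1/(-58678) = 384261 - 1/58678 = 22547666957/58678 ≈ 3.8426e+5)
f(y, d) = 1382 + 2*y (f(y, d) = -2*(-691 - y) = 1382 + 2*y)
s/f(-988, Y) = 22547666957/(58678*(1382 + 2*(-988))) = 22547666957/(58678*(1382 - 1976)) = (22547666957/58678)/(-594) = (22547666957/58678)*(-1/594) = -22547666957/34854732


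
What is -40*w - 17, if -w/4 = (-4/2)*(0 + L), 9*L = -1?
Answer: 167/9 ≈ 18.556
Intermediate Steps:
L = -1/9 (L = (1/9)*(-1) = -1/9 ≈ -0.11111)
w = -8/9 (w = -4*(-4/2)*(0 - 1/9) = -4*(-4*1/2)*(-1)/9 = -(-8)*(-1)/9 = -4*2/9 = -8/9 ≈ -0.88889)
-40*w - 17 = -40*(-8/9) - 17 = 320/9 - 17 = 167/9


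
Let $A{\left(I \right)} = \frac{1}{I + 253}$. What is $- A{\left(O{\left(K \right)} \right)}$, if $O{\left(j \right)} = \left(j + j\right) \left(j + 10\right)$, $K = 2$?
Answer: $- \frac{1}{301} \approx -0.0033223$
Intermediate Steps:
$O{\left(j \right)} = 2 j \left(10 + j\right)$
$A{\left(I \right)} = \frac{1}{253 + I}$
$- A{\left(O{\left(K \right)} \right)} = - \frac{1}{253 + 2 \cdot 2 \left(10 + 2\right)} = - \frac{1}{253 + 2 \cdot 2 \cdot 12} = - \frac{1}{253 + 48} = - \frac{1}{301}$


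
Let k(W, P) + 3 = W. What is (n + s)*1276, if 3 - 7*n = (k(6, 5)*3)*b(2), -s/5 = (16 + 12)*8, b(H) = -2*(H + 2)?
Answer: -9908140/7 ≈ -1.4154e+6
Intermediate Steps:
b(H) = -4 - 2*H (b(H) = -2*(2 + H) = -4 - 2*H)
k(W, P) = -3 + W
s = -1120 (s = -5*(16 + 12)*8 = -140*8 = -5*224 = -1120)
n = 75/7 (n = 3/7 - (-3 + 6)*3*(-4 - 2*2)/7 = 3/7 - 3*3*(-4 - 4)/7 = 3/7 - 9*(-8)/7 = 3/7 - 1/7*(-72) = 3/7 + 72/7 = 75/7 ≈ 10.714)
(n + s)*1276 = (75/7 - 1120)*1276 = -7765/7*1276 = -9908140/7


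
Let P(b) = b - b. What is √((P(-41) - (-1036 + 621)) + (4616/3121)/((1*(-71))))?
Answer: √20376544217559/221591 ≈ 20.371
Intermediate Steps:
P(b) = 0
√((P(-41) - (-1036 + 621)) + (4616/3121)/((1*(-71)))) = √((0 - (-1036 + 621)) + (4616/3121)/((1*(-71)))) = √((0 - 1*(-415)) + (4616*(1/3121))/(-71)) = √((0 + 415) + (4616/3121)*(-1/71)) = √(415 - 4616/221591) = √(91955649/221591) = √20376544217559/221591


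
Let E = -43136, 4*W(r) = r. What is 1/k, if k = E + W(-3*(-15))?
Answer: -4/172499 ≈ -2.3189e-5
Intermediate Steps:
W(r) = r/4
k = -172499/4 (k = -43136 + (-3*(-15))/4 = -43136 + (1/4)*45 = -43136 + 45/4 = -172499/4 ≈ -43125.)
1/k = 1/(-172499/4) = -4/172499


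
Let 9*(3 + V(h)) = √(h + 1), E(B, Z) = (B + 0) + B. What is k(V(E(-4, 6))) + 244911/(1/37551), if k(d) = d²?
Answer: 744928890563/81 - 2*I*√7/3 ≈ 9.1967e+9 - 1.7638*I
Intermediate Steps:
E(B, Z) = 2*B (E(B, Z) = B + B = 2*B)
V(h) = -3 + √(1 + h)/9 (V(h) = -3 + √(h + 1)/9 = -3 + √(1 + h)/9)
k(V(E(-4, 6))) + 244911/(1/37551) = (-3 + √(1 + 2*(-4))/9)² + 244911/(1/37551) = (-3 + √(1 - 8)/9)² + 244911/(1/37551) = (-3 + √(-7)/9)² + 244911*37551 = (-3 + (I*√7)/9)² + 9196652961 = (-3 + I*√7/9)² + 9196652961 = 9196652961 + (-3 + I*√7/9)²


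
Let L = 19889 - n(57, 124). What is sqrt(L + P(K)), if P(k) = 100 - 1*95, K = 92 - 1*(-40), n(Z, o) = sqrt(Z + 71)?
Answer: sqrt(19894 - 8*sqrt(2)) ≈ 141.01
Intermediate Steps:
n(Z, o) = sqrt(71 + Z)
K = 132 (K = 92 + 40 = 132)
P(k) = 5 (P(k) = 100 - 95 = 5)
L = 19889 - 8*sqrt(2) (L = 19889 - sqrt(71 + 57) = 19889 - sqrt(128) = 19889 - 8*sqrt(2) ≈ 19878.)
sqrt(L + P(K)) = sqrt((19889 - 8*sqrt(2)) + 5) = sqrt(19894 - 8*sqrt(2))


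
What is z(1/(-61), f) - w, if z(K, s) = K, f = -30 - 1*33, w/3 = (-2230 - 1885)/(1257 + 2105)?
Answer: 749683/205082 ≈ 3.6555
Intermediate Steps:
w = -12345/3362 (w = 3*((-2230 - 1885)/(1257 + 2105)) = 3*(-4115/3362) = -12345/3362 ≈ -3.6719)
f = -63 (f = -30 - 33 = -63)
z(1/(-61), f) - w = 1/(-61) - 1*(-12345/3362) = -1/61 + 12345/3362 = 749683/205082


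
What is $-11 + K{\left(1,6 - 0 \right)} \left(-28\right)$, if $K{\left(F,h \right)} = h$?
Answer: $-179$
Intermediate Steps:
$-11 + K{\left(1,6 - 0 \right)} \left(-28\right) = -11 + \left(6 - 0\right) \left(-28\right) = -11 + \left(6 + 0\right) \left(-28\right) = -11 + 6 \left(-28\right) = -11 - 168 = -179$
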